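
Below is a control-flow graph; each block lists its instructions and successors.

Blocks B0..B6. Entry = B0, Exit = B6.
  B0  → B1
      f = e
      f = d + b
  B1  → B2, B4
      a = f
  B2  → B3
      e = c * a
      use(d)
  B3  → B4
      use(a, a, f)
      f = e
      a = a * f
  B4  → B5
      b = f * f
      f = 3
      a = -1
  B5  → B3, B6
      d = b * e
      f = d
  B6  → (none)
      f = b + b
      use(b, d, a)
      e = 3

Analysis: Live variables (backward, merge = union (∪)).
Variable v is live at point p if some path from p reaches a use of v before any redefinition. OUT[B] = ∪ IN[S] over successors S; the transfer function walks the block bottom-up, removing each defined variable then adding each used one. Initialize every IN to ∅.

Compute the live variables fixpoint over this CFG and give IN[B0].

Fixpoint table:
  B0:  IN={b, c, d, e}  OUT={c, d, e, f}
  B1:  IN={c, d, e, f}  OUT={a, c, d, e, f}
  B2:  IN={a, c, d, f}  OUT={a, e, f}
  B3:  IN={a, e, f}  OUT={e, f}
  B4:  IN={e, f}  OUT={a, b, e}
  B5:  IN={a, b, e}  OUT={a, b, d, e, f}
  B6:  IN={a, b, d}  OUT={}

Merge at B0: OUT[B0] = IN[B1] = {c, d, e, f}
Applying B0's transfer function to that OUT value gives IN[B0] (row B0 above).

Answer: {b, c, d, e}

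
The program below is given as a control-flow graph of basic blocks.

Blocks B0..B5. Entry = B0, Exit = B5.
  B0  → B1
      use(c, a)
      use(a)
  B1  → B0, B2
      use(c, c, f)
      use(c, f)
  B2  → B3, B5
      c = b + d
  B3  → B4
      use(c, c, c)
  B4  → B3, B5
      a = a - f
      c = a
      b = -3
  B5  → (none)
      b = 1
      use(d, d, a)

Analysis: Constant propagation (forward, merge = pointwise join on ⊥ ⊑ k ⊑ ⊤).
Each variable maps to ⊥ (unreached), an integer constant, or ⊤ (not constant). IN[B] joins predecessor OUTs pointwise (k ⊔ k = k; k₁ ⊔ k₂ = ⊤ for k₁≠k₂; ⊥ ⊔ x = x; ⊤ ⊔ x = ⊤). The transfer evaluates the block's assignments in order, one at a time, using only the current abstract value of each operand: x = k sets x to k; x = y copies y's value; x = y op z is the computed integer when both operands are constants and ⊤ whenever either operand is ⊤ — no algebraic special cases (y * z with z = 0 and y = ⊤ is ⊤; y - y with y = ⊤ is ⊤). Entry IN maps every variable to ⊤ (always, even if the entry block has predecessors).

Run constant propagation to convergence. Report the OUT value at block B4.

Answer: {a: ⊤, b: -3, c: ⊤, d: ⊤, e: ⊤, f: ⊤}

Trace:
Converged values:
  B0:   IN=(all ⊤)   OUT=(all ⊤)
  B1:   IN=(all ⊤)   OUT=(all ⊤)
  B2:   IN=(all ⊤)   OUT=(all ⊤)
  B3:   IN=(all ⊤)   OUT=(all ⊤)
  B4:   IN=(all ⊤)   OUT={b:-3; rest ⊤}
  B5:   IN=(all ⊤)   OUT={b:1; rest ⊤}

Merge at B4: IN[B4] = OUT[B3] = {a: ⊤, b: ⊤, c: ⊤, d: ⊤, e: ⊤, f: ⊤}
Applying B4's transfer function to that IN value gives OUT[B4] (row B4 above).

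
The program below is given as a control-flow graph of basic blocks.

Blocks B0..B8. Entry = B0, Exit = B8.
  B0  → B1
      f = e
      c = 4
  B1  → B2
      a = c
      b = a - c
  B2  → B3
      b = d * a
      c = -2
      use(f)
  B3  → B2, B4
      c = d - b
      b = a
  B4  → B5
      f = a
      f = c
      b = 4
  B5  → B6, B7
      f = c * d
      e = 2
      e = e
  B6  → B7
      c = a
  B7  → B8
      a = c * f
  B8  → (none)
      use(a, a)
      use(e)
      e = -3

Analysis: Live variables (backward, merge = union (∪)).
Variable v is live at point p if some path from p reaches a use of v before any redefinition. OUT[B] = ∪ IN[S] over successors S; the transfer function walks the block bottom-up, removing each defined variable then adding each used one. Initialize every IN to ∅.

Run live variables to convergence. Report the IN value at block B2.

Fixpoint table:
  B0: | IN={d, e} | OUT={c, d, f}
  B1: | IN={c, d, f} | OUT={a, d, f}
  B2: | IN={a, d, f} | OUT={a, b, d, f}
  B3: | IN={a, b, d, f} | OUT={a, c, d, f}
  B4: | IN={a, c, d} | OUT={a, c, d}
  B5: | IN={a, c, d} | OUT={a, c, e, f}
  B6: | IN={a, e, f} | OUT={c, e, f}
  B7: | IN={c, e, f} | OUT={a, e}
  B8: | IN={a, e} | OUT={}

Merge at B2: OUT[B2] = IN[B3] = {a, b, d, f}
Applying B2's transfer function to that OUT value gives IN[B2] (row B2 above).

Answer: {a, d, f}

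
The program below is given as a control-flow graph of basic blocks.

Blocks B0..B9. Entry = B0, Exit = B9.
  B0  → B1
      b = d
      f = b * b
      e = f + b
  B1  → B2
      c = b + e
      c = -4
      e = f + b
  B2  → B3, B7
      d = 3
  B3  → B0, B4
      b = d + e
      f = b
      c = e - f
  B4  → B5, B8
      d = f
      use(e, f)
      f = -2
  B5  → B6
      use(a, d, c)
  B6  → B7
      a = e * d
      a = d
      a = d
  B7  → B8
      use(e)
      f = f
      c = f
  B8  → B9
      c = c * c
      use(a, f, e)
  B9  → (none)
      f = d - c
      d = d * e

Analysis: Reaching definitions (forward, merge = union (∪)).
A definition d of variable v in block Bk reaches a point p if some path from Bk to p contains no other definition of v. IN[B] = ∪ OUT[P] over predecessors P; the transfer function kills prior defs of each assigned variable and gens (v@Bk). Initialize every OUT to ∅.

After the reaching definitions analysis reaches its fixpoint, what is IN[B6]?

Answer: {b@B3, c@B3, d@B4, e@B1, f@B4}

Derivation:
Fixpoint table:
  B0:  IN={b@B3, c@B3, d@B2, e@B1, f@B3}  OUT={b@B0, c@B3, d@B2, e@B0, f@B0}
  B1:  IN={b@B0, c@B3, d@B2, e@B0, f@B0}  OUT={b@B0, c@B1, d@B2, e@B1, f@B0}
  B2:  IN={b@B0, c@B1, d@B2, e@B1, f@B0}  OUT={b@B0, c@B1, d@B2, e@B1, f@B0}
  B3:  IN={b@B0, c@B1, d@B2, e@B1, f@B0}  OUT={b@B3, c@B3, d@B2, e@B1, f@B3}
  B4:  IN={b@B3, c@B3, d@B2, e@B1, f@B3}  OUT={b@B3, c@B3, d@B4, e@B1, f@B4}
  B5:  IN={b@B3, c@B3, d@B4, e@B1, f@B4}  OUT={b@B3, c@B3, d@B4, e@B1, f@B4}
  B6:  IN={b@B3, c@B3, d@B4, e@B1, f@B4}  OUT={a@B6, b@B3, c@B3, d@B4, e@B1, f@B4}
  B7:  IN={a@B6, b@B0, b@B3, c@B1, c@B3, d@B2, d@B4, e@B1, f@B0, f@B4}  OUT={a@B6, b@B0, b@B3, c@B7, d@B2, d@B4, e@B1, f@B7}
  B8:  IN={a@B6, b@B0, b@B3, c@B3, c@B7, d@B2, d@B4, e@B1, f@B4, f@B7}  OUT={a@B6, b@B0, b@B3, c@B8, d@B2, d@B4, e@B1, f@B4, f@B7}
  B9:  IN={a@B6, b@B0, b@B3, c@B8, d@B2, d@B4, e@B1, f@B4, f@B7}  OUT={a@B6, b@B0, b@B3, c@B8, d@B9, e@B1, f@B9}

Merge at B6: IN[B6] = OUT[B5] = {b@B3, c@B3, d@B4, e@B1, f@B4}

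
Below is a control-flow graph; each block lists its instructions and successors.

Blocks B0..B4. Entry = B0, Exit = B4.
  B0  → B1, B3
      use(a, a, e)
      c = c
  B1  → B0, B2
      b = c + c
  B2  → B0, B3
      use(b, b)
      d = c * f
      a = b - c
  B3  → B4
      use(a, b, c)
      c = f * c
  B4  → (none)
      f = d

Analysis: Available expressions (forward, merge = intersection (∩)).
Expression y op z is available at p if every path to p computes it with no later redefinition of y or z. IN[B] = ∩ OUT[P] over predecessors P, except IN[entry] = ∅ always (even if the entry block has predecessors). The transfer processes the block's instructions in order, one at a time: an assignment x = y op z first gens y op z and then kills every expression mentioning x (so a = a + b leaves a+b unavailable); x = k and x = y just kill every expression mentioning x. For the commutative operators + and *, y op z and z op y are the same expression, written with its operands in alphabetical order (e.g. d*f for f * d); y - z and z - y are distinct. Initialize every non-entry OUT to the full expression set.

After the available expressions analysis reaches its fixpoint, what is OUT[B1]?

Answer: {c+c}

Derivation:
Per-block solution:
  B0:  IN={}  OUT={}
  B1:  IN={}  OUT={c+c}
  B2:  IN={c+c}  OUT={b-c, c*f, c+c}
  B3:  IN={}  OUT={}
  B4:  IN={}  OUT={}

Merge at B1: IN[B1] = OUT[B0] = {}
Applying B1's transfer function to that IN value gives OUT[B1] (row B1 above).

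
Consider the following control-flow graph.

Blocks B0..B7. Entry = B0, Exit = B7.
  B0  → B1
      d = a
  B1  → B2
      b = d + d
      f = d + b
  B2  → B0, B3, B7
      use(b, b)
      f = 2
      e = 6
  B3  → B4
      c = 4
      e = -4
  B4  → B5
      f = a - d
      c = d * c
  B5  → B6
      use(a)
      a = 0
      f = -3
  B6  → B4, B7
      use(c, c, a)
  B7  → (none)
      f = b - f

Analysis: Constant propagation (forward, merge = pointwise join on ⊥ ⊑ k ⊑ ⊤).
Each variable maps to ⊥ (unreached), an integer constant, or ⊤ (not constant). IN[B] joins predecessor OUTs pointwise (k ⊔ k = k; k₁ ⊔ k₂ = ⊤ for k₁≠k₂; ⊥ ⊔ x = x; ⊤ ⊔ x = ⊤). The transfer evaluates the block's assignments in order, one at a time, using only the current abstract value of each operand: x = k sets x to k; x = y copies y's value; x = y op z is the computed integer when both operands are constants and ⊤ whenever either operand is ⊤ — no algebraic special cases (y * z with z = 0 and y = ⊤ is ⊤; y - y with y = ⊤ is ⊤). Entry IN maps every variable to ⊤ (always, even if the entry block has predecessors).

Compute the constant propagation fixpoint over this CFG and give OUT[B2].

Converged values:
  B0:  IN=(all ⊤)  OUT=(all ⊤)
  B1:  IN=(all ⊤)  OUT=(all ⊤)
  B2:  IN=(all ⊤)  OUT={e:6, f:2; rest ⊤}
  B3:  IN={e:6, f:2; rest ⊤}  OUT={c:4, e:-4, f:2; rest ⊤}
  B4:  IN={e:-4; rest ⊤}  OUT={e:-4; rest ⊤}
  B5:  IN={e:-4; rest ⊤}  OUT={a:0, e:-4, f:-3; rest ⊤}
  B6:  IN={a:0, e:-4, f:-3; rest ⊤}  OUT={a:0, e:-4, f:-3; rest ⊤}
  B7:  IN=(all ⊤)  OUT=(all ⊤)

Merge at B2: IN[B2] = OUT[B1] = {a: ⊤, b: ⊤, c: ⊤, d: ⊤, e: ⊤, f: ⊤}
Applying B2's transfer function to that IN value gives OUT[B2] (row B2 above).

Answer: {a: ⊤, b: ⊤, c: ⊤, d: ⊤, e: 6, f: 2}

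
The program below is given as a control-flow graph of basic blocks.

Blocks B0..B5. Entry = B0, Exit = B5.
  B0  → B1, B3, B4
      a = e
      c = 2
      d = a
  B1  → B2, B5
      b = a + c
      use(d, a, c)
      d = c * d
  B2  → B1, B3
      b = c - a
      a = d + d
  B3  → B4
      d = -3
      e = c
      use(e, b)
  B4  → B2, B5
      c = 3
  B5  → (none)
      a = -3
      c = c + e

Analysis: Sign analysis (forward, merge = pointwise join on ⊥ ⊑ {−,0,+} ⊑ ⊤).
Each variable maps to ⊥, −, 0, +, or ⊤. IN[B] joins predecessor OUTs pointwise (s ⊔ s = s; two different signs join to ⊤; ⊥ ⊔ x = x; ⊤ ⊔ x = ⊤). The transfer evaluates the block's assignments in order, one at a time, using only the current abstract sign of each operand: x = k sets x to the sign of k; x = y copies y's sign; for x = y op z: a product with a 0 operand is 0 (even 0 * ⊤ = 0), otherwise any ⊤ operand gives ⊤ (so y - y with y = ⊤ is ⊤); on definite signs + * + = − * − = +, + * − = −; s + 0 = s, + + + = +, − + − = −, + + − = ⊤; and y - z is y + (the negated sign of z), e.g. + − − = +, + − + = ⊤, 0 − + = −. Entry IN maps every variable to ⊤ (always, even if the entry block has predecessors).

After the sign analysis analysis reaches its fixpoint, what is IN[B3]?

Answer: {a: ⊤, b: ⊤, c: +, d: ⊤, e: ⊤, f: ⊤}

Derivation:
Per-block solution:
  B0:  IN=(all ⊤)  OUT={c:+; rest ⊤}
  B1:  IN={c:+; rest ⊤}  OUT={c:+; rest ⊤}
  B2:  IN={c:+; rest ⊤}  OUT={c:+; rest ⊤}
  B3:  IN={c:+; rest ⊤}  OUT={c:+, d:-, e:+; rest ⊤}
  B4:  IN={c:+; rest ⊤}  OUT={c:+; rest ⊤}
  B5:  IN={c:+; rest ⊤}  OUT={a:-; rest ⊤}

Merge at B3: IN[B3] = OUT[B0] ⊔ OUT[B2] = {a: ⊤, b: ⊤, c: +, d: ⊤, e: ⊤, f: ⊤}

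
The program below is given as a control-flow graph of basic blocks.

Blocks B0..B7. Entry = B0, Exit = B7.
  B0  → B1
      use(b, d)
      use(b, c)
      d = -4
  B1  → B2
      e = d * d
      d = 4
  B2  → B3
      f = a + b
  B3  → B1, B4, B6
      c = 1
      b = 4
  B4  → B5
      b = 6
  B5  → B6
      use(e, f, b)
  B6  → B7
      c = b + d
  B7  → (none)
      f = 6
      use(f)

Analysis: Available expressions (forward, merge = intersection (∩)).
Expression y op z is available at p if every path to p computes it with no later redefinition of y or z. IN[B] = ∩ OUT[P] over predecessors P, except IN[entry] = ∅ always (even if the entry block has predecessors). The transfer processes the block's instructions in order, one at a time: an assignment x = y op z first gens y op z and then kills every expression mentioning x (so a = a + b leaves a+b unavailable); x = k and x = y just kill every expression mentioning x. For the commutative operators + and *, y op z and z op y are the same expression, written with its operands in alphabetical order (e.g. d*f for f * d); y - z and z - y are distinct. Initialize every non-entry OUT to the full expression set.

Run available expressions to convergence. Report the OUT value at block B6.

Converged values:
  B0:  IN={}  OUT={}
  B1:  IN={}  OUT={}
  B2:  IN={}  OUT={a+b}
  B3:  IN={a+b}  OUT={}
  B4:  IN={}  OUT={}
  B5:  IN={}  OUT={}
  B6:  IN={}  OUT={b+d}
  B7:  IN={b+d}  OUT={b+d}

Merge at B6: IN[B6] = OUT[B3] ∩ OUT[B5] = {}
Applying B6's transfer function to that IN value gives OUT[B6] (row B6 above).

Answer: {b+d}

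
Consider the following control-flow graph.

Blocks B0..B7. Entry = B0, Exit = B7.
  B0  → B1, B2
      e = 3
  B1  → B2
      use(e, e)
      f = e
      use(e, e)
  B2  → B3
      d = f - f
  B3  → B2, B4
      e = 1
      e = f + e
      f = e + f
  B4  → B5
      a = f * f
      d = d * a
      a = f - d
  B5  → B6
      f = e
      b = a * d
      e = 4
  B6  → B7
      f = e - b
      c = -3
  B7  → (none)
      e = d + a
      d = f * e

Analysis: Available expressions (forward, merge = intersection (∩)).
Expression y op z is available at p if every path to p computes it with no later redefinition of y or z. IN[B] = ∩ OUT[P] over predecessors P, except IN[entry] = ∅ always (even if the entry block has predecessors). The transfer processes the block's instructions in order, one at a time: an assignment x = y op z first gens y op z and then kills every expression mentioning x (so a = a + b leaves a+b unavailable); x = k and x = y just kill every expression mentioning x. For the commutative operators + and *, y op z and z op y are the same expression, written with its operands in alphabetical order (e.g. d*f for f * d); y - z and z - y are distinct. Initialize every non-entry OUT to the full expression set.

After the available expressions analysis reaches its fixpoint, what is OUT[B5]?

Answer: {a*d}

Working:
Per-block solution:
  B0:  IN={}  OUT={}
  B1:  IN={}  OUT={}
  B2:  IN={}  OUT={f-f}
  B3:  IN={f-f}  OUT={}
  B4:  IN={}  OUT={f*f, f-d}
  B5:  IN={f*f, f-d}  OUT={a*d}
  B6:  IN={a*d}  OUT={a*d, e-b}
  B7:  IN={a*d, e-b}  OUT={e*f}

Merge at B5: IN[B5] = OUT[B4] = {f*f, f-d}
Applying B5's transfer function to that IN value gives OUT[B5] (row B5 above).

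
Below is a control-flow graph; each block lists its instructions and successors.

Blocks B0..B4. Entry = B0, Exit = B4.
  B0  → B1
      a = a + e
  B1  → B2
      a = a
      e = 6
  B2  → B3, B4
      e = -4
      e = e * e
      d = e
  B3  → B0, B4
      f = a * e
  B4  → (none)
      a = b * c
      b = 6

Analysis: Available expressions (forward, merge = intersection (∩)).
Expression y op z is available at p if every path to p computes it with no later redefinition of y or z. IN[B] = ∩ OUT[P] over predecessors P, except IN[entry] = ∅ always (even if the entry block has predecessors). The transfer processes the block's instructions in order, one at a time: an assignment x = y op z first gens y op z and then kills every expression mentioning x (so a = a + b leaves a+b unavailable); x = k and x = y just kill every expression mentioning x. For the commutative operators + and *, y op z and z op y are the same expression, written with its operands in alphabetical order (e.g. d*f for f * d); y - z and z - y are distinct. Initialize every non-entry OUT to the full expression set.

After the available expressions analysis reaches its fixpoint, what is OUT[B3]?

Answer: {a*e}

Working:
Per-block solution:
  B0: | IN={} | OUT={}
  B1: | IN={} | OUT={}
  B2: | IN={} | OUT={}
  B3: | IN={} | OUT={a*e}
  B4: | IN={} | OUT={}

Merge at B3: IN[B3] = OUT[B2] = {}
Applying B3's transfer function to that IN value gives OUT[B3] (row B3 above).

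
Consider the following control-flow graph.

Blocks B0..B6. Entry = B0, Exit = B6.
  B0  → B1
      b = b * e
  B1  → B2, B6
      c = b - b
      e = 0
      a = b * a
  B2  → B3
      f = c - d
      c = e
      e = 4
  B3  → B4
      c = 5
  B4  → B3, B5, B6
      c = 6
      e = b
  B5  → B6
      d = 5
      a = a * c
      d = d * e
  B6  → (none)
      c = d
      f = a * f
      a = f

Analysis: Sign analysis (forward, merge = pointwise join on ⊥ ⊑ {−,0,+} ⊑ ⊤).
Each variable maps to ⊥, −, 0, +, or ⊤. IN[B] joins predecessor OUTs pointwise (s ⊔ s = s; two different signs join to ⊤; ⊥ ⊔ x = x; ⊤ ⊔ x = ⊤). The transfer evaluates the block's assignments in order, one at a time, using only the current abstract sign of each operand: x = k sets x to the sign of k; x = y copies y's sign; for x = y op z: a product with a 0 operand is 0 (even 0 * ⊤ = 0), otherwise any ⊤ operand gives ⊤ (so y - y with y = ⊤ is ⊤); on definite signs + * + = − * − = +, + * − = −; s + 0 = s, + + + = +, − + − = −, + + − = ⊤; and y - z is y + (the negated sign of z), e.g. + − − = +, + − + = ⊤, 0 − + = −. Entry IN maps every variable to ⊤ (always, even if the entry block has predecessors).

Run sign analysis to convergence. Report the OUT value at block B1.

Converged values:
  B0:  IN=(all ⊤)  OUT=(all ⊤)
  B1:  IN=(all ⊤)  OUT={e:0; rest ⊤}
  B2:  IN={e:0; rest ⊤}  OUT={c:0, e:+; rest ⊤}
  B3:  IN=(all ⊤)  OUT={c:+; rest ⊤}
  B4:  IN={c:+; rest ⊤}  OUT={c:+; rest ⊤}
  B5:  IN={c:+; rest ⊤}  OUT={c:+; rest ⊤}
  B6:  IN=(all ⊤)  OUT=(all ⊤)

Merge at B1: IN[B1] = OUT[B0] = {a: ⊤, b: ⊤, c: ⊤, d: ⊤, e: ⊤, f: ⊤}
Applying B1's transfer function to that IN value gives OUT[B1] (row B1 above).

Answer: {a: ⊤, b: ⊤, c: ⊤, d: ⊤, e: 0, f: ⊤}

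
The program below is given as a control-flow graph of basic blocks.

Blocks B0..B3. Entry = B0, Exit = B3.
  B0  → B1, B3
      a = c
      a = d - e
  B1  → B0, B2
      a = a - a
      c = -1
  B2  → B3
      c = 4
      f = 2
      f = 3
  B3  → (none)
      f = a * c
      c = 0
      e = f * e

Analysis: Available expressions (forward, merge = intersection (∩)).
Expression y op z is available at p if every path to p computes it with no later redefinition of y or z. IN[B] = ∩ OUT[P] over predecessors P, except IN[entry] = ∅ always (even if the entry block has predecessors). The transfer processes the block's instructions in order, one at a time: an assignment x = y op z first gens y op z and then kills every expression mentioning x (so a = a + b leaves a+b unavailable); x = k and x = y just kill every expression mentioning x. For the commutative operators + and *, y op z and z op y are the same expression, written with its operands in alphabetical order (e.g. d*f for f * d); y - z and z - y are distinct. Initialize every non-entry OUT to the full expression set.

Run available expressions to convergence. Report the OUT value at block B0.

Fixpoint table:
  B0:   IN={}   OUT={d-e}
  B1:   IN={d-e}   OUT={d-e}
  B2:   IN={d-e}   OUT={d-e}
  B3:   IN={d-e}   OUT={}

Merge at B0 (entry node, so the boundary value {} is joined with the incoming edge(s)): IN[B0] = {} ∩ OUT[B1] = {}
Applying B0's transfer function to that IN value gives OUT[B0] (row B0 above).

Answer: {d-e}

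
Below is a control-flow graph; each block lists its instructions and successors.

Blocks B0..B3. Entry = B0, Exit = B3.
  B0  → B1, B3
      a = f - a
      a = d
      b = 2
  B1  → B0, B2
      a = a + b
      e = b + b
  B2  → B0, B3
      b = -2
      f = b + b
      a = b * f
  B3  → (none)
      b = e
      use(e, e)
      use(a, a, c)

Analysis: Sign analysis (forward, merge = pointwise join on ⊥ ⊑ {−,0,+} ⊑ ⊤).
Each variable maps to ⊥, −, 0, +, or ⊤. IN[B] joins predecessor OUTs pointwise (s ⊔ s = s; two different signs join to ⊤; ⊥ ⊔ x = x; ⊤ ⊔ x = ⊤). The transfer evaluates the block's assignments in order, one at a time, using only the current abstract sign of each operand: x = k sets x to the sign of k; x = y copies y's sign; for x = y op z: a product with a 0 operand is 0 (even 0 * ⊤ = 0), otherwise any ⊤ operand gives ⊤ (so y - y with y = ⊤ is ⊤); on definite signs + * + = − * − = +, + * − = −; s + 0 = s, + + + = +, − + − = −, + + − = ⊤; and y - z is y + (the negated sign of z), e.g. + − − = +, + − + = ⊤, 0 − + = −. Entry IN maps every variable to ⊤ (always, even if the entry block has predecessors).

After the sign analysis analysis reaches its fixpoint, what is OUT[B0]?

Fixpoint table:
  B0:  IN=(all ⊤)  OUT={b:+; rest ⊤}
  B1:  IN={b:+; rest ⊤}  OUT={b:+, e:+; rest ⊤}
  B2:  IN={b:+, e:+; rest ⊤}  OUT={a:+, b:-, e:+, f:-; rest ⊤}
  B3:  IN=(all ⊤)  OUT=(all ⊤)

Merge at B0 (entry node, so the boundary value (all ⊤) is joined with the incoming edge(s)): IN[B0] = (all ⊤) ⊔ OUT[B1] ⊔ OUT[B2] = {a: ⊤, b: ⊤, c: ⊤, d: ⊤, e: ⊤, f: ⊤}
Applying B0's transfer function to that IN value gives OUT[B0] (row B0 above).

Answer: {a: ⊤, b: +, c: ⊤, d: ⊤, e: ⊤, f: ⊤}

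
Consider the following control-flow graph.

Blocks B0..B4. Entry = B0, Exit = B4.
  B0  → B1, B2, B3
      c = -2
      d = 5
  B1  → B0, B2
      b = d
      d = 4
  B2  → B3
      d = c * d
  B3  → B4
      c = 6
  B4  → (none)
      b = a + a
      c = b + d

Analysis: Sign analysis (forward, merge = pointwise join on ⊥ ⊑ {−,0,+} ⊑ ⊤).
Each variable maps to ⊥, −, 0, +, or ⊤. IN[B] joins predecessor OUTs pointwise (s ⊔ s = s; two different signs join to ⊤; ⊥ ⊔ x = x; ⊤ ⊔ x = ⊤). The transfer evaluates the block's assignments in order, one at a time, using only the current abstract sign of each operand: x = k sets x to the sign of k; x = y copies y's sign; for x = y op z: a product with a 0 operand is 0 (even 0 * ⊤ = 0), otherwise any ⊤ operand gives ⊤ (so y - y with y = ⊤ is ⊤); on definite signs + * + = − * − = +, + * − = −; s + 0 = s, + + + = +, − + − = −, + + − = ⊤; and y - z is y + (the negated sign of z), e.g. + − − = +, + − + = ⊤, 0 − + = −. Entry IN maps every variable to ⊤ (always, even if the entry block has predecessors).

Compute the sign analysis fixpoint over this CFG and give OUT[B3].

Per-block solution:
  B0:  IN=(all ⊤)  OUT={c:-, d:+; rest ⊤}
  B1:  IN={c:-, d:+; rest ⊤}  OUT={b:+, c:-, d:+; rest ⊤}
  B2:  IN={c:-, d:+; rest ⊤}  OUT={c:-, d:-; rest ⊤}
  B3:  IN={c:-; rest ⊤}  OUT={c:+; rest ⊤}
  B4:  IN={c:+; rest ⊤}  OUT=(all ⊤)

Merge at B3: IN[B3] = OUT[B0] ⊔ OUT[B2] = {a: ⊤, b: ⊤, c: -, d: ⊤, e: ⊤, f: ⊤}
Applying B3's transfer function to that IN value gives OUT[B3] (row B3 above).

Answer: {a: ⊤, b: ⊤, c: +, d: ⊤, e: ⊤, f: ⊤}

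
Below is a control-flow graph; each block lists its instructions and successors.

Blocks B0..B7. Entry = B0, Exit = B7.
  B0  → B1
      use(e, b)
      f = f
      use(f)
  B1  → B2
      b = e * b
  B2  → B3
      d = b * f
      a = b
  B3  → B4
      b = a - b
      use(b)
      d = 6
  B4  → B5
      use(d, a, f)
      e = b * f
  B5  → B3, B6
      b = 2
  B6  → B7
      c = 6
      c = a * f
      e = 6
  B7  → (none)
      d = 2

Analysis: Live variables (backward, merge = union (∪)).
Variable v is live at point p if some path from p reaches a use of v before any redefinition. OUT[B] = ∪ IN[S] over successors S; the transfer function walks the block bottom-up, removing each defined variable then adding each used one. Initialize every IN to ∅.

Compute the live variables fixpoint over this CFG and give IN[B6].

Converged values:
  B0:  IN={b, e, f}  OUT={b, e, f}
  B1:  IN={b, e, f}  OUT={b, f}
  B2:  IN={b, f}  OUT={a, b, f}
  B3:  IN={a, b, f}  OUT={a, b, d, f}
  B4:  IN={a, b, d, f}  OUT={a, f}
  B5:  IN={a, f}  OUT={a, b, f}
  B6:  IN={a, f}  OUT={}
  B7:  IN={}  OUT={}

Merge at B6: OUT[B6] = IN[B7] = {}
Applying B6's transfer function to that OUT value gives IN[B6] (row B6 above).

Answer: {a, f}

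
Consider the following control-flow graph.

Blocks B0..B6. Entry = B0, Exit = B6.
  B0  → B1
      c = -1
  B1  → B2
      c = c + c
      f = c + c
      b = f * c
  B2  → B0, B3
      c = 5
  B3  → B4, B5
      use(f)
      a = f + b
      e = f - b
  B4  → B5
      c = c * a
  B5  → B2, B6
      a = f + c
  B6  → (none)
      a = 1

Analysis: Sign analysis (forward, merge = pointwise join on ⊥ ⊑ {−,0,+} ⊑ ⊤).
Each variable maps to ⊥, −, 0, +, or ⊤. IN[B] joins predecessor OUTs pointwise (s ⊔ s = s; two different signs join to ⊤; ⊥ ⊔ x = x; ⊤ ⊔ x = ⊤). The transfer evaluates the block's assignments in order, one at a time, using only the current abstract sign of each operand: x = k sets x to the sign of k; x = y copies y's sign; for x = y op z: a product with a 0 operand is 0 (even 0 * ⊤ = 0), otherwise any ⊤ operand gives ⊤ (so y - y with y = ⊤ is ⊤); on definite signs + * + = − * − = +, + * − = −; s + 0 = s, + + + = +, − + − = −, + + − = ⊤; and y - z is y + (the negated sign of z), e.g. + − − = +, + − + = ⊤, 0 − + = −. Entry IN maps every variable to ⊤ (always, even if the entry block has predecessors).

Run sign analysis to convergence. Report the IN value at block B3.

Converged values:
  B0: | IN=(all ⊤) | OUT={c:-; rest ⊤}
  B1: | IN={c:-; rest ⊤} | OUT={b:+, c:-, f:-; rest ⊤}
  B2: | IN={b:+, f:-; rest ⊤} | OUT={b:+, c:+, f:-; rest ⊤}
  B3: | IN={b:+, c:+, f:-; rest ⊤} | OUT={b:+, c:+, e:-, f:-; rest ⊤}
  B4: | IN={b:+, c:+, e:-, f:-; rest ⊤} | OUT={b:+, e:-, f:-; rest ⊤}
  B5: | IN={b:+, e:-, f:-; rest ⊤} | OUT={b:+, e:-, f:-; rest ⊤}
  B6: | IN={b:+, e:-, f:-; rest ⊤} | OUT={a:+, b:+, e:-, f:-; rest ⊤}

Merge at B3: IN[B3] = OUT[B2] = {a: ⊤, b: +, c: +, d: ⊤, e: ⊤, f: -}

Answer: {a: ⊤, b: +, c: +, d: ⊤, e: ⊤, f: -}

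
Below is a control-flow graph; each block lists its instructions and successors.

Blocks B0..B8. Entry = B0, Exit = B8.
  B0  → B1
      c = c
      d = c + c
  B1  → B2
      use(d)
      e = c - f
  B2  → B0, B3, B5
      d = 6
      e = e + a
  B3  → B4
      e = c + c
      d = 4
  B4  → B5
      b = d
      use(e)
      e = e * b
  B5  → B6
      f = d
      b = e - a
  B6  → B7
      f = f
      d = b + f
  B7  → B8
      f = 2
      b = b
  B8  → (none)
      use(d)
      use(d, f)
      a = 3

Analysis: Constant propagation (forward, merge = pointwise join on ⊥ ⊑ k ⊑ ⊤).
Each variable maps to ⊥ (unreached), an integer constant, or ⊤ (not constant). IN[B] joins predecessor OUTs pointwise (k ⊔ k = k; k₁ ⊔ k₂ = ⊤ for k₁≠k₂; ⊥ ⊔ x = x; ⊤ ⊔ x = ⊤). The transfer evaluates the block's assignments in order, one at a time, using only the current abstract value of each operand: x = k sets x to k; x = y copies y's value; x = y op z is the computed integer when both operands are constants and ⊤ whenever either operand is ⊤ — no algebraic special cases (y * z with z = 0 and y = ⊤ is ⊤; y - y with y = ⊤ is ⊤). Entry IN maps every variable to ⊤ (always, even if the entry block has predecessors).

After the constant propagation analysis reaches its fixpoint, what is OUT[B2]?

Answer: {a: ⊤, b: ⊤, c: ⊤, d: 6, e: ⊤, f: ⊤}

Derivation:
Converged values:
  B0:  IN=(all ⊤)  OUT=(all ⊤)
  B1:  IN=(all ⊤)  OUT=(all ⊤)
  B2:  IN=(all ⊤)  OUT={d:6; rest ⊤}
  B3:  IN={d:6; rest ⊤}  OUT={d:4; rest ⊤}
  B4:  IN={d:4; rest ⊤}  OUT={b:4, d:4; rest ⊤}
  B5:  IN=(all ⊤)  OUT=(all ⊤)
  B6:  IN=(all ⊤)  OUT=(all ⊤)
  B7:  IN=(all ⊤)  OUT={f:2; rest ⊤}
  B8:  IN={f:2; rest ⊤}  OUT={a:3, f:2; rest ⊤}

Merge at B2: IN[B2] = OUT[B1] = {a: ⊤, b: ⊤, c: ⊤, d: ⊤, e: ⊤, f: ⊤}
Applying B2's transfer function to that IN value gives OUT[B2] (row B2 above).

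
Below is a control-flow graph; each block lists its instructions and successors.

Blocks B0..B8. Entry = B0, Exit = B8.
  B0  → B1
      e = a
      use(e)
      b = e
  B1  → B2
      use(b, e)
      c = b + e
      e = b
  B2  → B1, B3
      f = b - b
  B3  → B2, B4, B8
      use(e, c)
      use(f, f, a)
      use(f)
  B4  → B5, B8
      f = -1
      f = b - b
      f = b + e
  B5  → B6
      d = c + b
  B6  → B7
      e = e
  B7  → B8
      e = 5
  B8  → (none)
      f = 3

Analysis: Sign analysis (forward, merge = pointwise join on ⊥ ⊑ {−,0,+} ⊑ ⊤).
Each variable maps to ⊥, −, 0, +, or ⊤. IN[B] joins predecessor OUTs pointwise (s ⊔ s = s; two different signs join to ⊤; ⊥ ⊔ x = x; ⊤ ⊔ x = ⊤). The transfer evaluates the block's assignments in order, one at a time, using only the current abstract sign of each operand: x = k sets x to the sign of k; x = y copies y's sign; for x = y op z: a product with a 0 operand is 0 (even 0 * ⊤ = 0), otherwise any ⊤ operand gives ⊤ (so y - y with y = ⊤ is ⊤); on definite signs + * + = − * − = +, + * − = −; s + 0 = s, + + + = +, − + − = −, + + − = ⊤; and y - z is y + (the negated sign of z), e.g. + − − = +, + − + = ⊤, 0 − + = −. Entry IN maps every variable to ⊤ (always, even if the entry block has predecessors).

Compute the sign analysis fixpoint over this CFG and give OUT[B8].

Fixpoint table:
  B0:   IN=(all ⊤)   OUT=(all ⊤)
  B1:   IN=(all ⊤)   OUT=(all ⊤)
  B2:   IN=(all ⊤)   OUT=(all ⊤)
  B3:   IN=(all ⊤)   OUT=(all ⊤)
  B4:   IN=(all ⊤)   OUT=(all ⊤)
  B5:   IN=(all ⊤)   OUT=(all ⊤)
  B6:   IN=(all ⊤)   OUT=(all ⊤)
  B7:   IN=(all ⊤)   OUT={e:+; rest ⊤}
  B8:   IN=(all ⊤)   OUT={f:+; rest ⊤}

Merge at B8: IN[B8] = OUT[B3] ⊔ OUT[B4] ⊔ OUT[B7] = {a: ⊤, b: ⊤, c: ⊤, d: ⊤, e: ⊤, f: ⊤}
Applying B8's transfer function to that IN value gives OUT[B8] (row B8 above).

Answer: {a: ⊤, b: ⊤, c: ⊤, d: ⊤, e: ⊤, f: +}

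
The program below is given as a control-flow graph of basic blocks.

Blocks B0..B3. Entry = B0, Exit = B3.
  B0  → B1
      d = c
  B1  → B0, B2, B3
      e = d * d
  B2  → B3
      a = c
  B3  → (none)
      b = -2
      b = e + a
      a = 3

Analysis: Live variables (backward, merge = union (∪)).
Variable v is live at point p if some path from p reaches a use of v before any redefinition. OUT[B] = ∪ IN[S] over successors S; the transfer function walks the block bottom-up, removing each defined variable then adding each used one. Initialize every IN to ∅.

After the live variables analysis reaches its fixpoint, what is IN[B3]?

Per-block solution:
  B0: | IN={a, c} | OUT={a, c, d}
  B1: | IN={a, c, d} | OUT={a, c, e}
  B2: | IN={c, e} | OUT={a, e}
  B3: | IN={a, e} | OUT={}

B3 is the boundary node: OUT[B3] = {}
Applying B3's transfer function to that OUT value gives IN[B3] (row B3 above).

Answer: {a, e}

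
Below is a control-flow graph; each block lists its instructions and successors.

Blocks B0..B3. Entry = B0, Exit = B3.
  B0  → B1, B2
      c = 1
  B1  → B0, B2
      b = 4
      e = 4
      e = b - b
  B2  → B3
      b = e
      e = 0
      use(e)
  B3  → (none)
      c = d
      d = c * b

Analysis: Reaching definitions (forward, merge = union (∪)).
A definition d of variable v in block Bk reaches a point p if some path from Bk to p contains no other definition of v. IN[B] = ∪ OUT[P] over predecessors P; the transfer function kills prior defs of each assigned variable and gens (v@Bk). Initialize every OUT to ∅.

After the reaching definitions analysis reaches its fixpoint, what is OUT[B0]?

Answer: {b@B1, c@B0, e@B1}

Derivation:
Per-block solution:
  B0:   IN={b@B1, c@B0, e@B1}   OUT={b@B1, c@B0, e@B1}
  B1:   IN={b@B1, c@B0, e@B1}   OUT={b@B1, c@B0, e@B1}
  B2:   IN={b@B1, c@B0, e@B1}   OUT={b@B2, c@B0, e@B2}
  B3:   IN={b@B2, c@B0, e@B2}   OUT={b@B2, c@B3, d@B3, e@B2}

Merge at B0 (entry node, so the boundary value {} is joined with the incoming edge(s)): IN[B0] = {} ⊔ OUT[B1] = {b@B1, c@B0, e@B1}
Applying B0's transfer function to that IN value gives OUT[B0] (row B0 above).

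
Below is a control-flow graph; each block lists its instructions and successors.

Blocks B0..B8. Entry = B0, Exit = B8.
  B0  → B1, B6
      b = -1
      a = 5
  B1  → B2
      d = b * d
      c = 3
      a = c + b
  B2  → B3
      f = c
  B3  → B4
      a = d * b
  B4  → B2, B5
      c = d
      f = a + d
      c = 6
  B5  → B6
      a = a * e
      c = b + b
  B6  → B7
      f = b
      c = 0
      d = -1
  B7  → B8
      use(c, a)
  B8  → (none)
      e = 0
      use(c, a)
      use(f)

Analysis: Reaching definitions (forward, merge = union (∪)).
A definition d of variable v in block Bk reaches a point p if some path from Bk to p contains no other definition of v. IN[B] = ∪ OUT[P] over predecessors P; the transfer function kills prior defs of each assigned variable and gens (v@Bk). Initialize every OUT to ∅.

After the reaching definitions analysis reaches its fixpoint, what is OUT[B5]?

Answer: {a@B5, b@B0, c@B5, d@B1, f@B4}

Derivation:
Fixpoint table:
  B0:   IN={}   OUT={a@B0, b@B0}
  B1:   IN={a@B0, b@B0}   OUT={a@B1, b@B0, c@B1, d@B1}
  B2:   IN={a@B1, a@B3, b@B0, c@B1, c@B4, d@B1, f@B4}   OUT={a@B1, a@B3, b@B0, c@B1, c@B4, d@B1, f@B2}
  B3:   IN={a@B1, a@B3, b@B0, c@B1, c@B4, d@B1, f@B2}   OUT={a@B3, b@B0, c@B1, c@B4, d@B1, f@B2}
  B4:   IN={a@B3, b@B0, c@B1, c@B4, d@B1, f@B2}   OUT={a@B3, b@B0, c@B4, d@B1, f@B4}
  B5:   IN={a@B3, b@B0, c@B4, d@B1, f@B4}   OUT={a@B5, b@B0, c@B5, d@B1, f@B4}
  B6:   IN={a@B0, a@B5, b@B0, c@B5, d@B1, f@B4}   OUT={a@B0, a@B5, b@B0, c@B6, d@B6, f@B6}
  B7:   IN={a@B0, a@B5, b@B0, c@B6, d@B6, f@B6}   OUT={a@B0, a@B5, b@B0, c@B6, d@B6, f@B6}
  B8:   IN={a@B0, a@B5, b@B0, c@B6, d@B6, f@B6}   OUT={a@B0, a@B5, b@B0, c@B6, d@B6, e@B8, f@B6}

Merge at B5: IN[B5] = OUT[B4] = {a@B3, b@B0, c@B4, d@B1, f@B4}
Applying B5's transfer function to that IN value gives OUT[B5] (row B5 above).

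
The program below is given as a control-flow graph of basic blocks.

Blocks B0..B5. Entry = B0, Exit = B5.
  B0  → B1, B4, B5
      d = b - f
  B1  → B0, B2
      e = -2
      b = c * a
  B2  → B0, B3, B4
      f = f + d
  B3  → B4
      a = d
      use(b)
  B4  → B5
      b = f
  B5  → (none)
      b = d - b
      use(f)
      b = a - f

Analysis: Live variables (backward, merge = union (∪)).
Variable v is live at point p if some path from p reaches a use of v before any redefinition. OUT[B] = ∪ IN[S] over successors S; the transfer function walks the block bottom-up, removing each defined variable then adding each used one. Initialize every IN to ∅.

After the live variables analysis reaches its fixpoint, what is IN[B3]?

Converged values:
  B0: | IN={a, b, c, f} | OUT={a, b, c, d, f}
  B1: | IN={a, c, d, f} | OUT={a, b, c, d, f}
  B2: | IN={a, b, c, d, f} | OUT={a, b, c, d, f}
  B3: | IN={b, d, f} | OUT={a, d, f}
  B4: | IN={a, d, f} | OUT={a, b, d, f}
  B5: | IN={a, b, d, f} | OUT={}

Merge at B3: OUT[B3] = IN[B4] = {a, d, f}
Applying B3's transfer function to that OUT value gives IN[B3] (row B3 above).

Answer: {b, d, f}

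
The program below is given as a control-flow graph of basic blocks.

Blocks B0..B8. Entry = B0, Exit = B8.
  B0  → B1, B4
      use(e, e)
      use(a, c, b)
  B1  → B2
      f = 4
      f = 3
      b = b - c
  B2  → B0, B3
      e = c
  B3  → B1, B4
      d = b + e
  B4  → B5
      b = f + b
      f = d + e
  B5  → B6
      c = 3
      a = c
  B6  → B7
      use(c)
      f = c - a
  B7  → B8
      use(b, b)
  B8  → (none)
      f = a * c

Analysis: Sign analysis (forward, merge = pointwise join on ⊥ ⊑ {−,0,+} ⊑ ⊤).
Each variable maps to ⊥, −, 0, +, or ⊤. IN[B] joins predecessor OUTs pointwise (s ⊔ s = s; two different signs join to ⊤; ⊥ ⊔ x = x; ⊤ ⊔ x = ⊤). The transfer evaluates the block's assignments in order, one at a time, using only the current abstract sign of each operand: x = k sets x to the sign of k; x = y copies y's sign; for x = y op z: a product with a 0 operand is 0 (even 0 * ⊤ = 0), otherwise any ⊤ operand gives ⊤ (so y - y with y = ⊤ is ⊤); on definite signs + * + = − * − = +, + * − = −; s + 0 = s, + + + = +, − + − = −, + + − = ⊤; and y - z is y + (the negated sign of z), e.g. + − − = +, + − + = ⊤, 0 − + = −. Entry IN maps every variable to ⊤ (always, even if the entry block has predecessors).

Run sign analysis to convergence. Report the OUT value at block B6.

Answer: {a: +, b: ⊤, c: +, d: ⊤, e: ⊤, f: ⊤}

Working:
Converged values:
  B0: | IN=(all ⊤) | OUT=(all ⊤)
  B1: | IN=(all ⊤) | OUT={f:+; rest ⊤}
  B2: | IN={f:+; rest ⊤} | OUT={f:+; rest ⊤}
  B3: | IN={f:+; rest ⊤} | OUT={f:+; rest ⊤}
  B4: | IN=(all ⊤) | OUT=(all ⊤)
  B5: | IN=(all ⊤) | OUT={a:+, c:+; rest ⊤}
  B6: | IN={a:+, c:+; rest ⊤} | OUT={a:+, c:+; rest ⊤}
  B7: | IN={a:+, c:+; rest ⊤} | OUT={a:+, c:+; rest ⊤}
  B8: | IN={a:+, c:+; rest ⊤} | OUT={a:+, c:+, f:+; rest ⊤}

Merge at B6: IN[B6] = OUT[B5] = {a: +, b: ⊤, c: +, d: ⊤, e: ⊤, f: ⊤}
Applying B6's transfer function to that IN value gives OUT[B6] (row B6 above).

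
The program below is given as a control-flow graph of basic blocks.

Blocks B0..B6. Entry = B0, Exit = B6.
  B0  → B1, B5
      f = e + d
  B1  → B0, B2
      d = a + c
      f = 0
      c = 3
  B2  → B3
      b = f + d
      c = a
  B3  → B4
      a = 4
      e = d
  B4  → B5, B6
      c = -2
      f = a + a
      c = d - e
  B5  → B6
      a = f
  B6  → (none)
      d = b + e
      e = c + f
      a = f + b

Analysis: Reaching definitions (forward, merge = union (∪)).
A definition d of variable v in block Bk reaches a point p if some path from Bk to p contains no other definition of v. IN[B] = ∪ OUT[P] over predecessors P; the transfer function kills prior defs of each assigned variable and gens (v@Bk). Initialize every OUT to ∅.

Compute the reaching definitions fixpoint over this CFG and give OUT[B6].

Answer: {a@B6, b@B2, c@B1, c@B4, d@B6, e@B6, f@B0, f@B4}

Derivation:
Per-block solution:
  B0:   IN={c@B1, d@B1, f@B1}   OUT={c@B1, d@B1, f@B0}
  B1:   IN={c@B1, d@B1, f@B0}   OUT={c@B1, d@B1, f@B1}
  B2:   IN={c@B1, d@B1, f@B1}   OUT={b@B2, c@B2, d@B1, f@B1}
  B3:   IN={b@B2, c@B2, d@B1, f@B1}   OUT={a@B3, b@B2, c@B2, d@B1, e@B3, f@B1}
  B4:   IN={a@B3, b@B2, c@B2, d@B1, e@B3, f@B1}   OUT={a@B3, b@B2, c@B4, d@B1, e@B3, f@B4}
  B5:   IN={a@B3, b@B2, c@B1, c@B4, d@B1, e@B3, f@B0, f@B4}   OUT={a@B5, b@B2, c@B1, c@B4, d@B1, e@B3, f@B0, f@B4}
  B6:   IN={a@B3, a@B5, b@B2, c@B1, c@B4, d@B1, e@B3, f@B0, f@B4}   OUT={a@B6, b@B2, c@B1, c@B4, d@B6, e@B6, f@B0, f@B4}

Merge at B6: IN[B6] = OUT[B4] ⊔ OUT[B5] = {a@B3, a@B5, b@B2, c@B1, c@B4, d@B1, e@B3, f@B0, f@B4}
Applying B6's transfer function to that IN value gives OUT[B6] (row B6 above).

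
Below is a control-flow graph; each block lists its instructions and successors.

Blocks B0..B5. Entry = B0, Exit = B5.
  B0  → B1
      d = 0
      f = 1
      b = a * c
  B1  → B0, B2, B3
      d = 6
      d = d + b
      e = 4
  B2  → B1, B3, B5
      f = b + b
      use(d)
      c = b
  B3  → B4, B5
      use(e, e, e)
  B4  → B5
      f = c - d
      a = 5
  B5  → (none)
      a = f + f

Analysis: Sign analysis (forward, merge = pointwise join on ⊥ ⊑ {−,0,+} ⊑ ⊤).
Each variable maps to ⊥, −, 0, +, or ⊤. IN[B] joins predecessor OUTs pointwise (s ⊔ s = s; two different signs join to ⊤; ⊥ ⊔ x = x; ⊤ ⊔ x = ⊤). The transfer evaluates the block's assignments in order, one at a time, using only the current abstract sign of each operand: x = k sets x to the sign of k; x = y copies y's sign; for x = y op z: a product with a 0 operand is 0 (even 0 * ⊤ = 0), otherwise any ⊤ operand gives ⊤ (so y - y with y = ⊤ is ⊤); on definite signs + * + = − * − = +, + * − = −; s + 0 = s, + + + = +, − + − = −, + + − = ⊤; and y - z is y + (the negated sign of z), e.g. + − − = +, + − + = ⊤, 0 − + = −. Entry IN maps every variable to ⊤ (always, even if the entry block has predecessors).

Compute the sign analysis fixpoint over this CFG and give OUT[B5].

Answer: {a: ⊤, b: ⊤, c: ⊤, d: ⊤, e: +, f: ⊤}

Working:
Per-block solution:
  B0: | IN=(all ⊤) | OUT={d:0, f:+; rest ⊤}
  B1: | IN=(all ⊤) | OUT={e:+; rest ⊤}
  B2: | IN={e:+; rest ⊤} | OUT={e:+; rest ⊤}
  B3: | IN={e:+; rest ⊤} | OUT={e:+; rest ⊤}
  B4: | IN={e:+; rest ⊤} | OUT={a:+, e:+; rest ⊤}
  B5: | IN={e:+; rest ⊤} | OUT={e:+; rest ⊤}

Merge at B5: IN[B5] = OUT[B2] ⊔ OUT[B3] ⊔ OUT[B4] = {a: ⊤, b: ⊤, c: ⊤, d: ⊤, e: +, f: ⊤}
Applying B5's transfer function to that IN value gives OUT[B5] (row B5 above).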